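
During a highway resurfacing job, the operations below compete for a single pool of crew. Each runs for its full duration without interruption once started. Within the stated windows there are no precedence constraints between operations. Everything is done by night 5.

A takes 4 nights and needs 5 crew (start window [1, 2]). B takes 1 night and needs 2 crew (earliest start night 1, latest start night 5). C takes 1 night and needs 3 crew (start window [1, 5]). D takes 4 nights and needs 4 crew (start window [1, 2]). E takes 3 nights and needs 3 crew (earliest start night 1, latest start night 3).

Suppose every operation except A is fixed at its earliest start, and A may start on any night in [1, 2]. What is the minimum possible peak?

12

A@1: n1:17  n2:12  n3:12  n4:9  n5:0 → peak 17
A@2: n1:12  n2:12  n3:12  n4:9  n5:5 → peak 12
Best is A@2, peak 12.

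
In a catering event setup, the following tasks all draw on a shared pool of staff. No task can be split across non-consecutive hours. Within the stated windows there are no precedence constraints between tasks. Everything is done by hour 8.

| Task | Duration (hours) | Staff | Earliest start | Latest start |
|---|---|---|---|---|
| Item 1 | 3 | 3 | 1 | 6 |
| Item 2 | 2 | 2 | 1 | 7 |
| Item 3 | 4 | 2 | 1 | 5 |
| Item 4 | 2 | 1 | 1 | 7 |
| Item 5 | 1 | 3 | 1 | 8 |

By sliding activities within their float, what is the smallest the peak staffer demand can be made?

4

Early-start (Item 1@1, Item 2@1, Item 3@1, Item 4@1, Item 5@1) gives peak 11: h1:11  h2:8  h3:5  h4:2  h5:0  h6:0  h7:0  h8:0.
Shift Item 2→4, Item 3→4, Item 5→8.
Schedule Item 1@1, Item 2@4, Item 3@4, Item 4@1, Item 5@8: h1:4  h2:4  h3:3  h4:4  h5:4  h6:2  h7:2  h8:3 — peak 4.
Total staffer-hours = 26 over 8 hours ⇒ peak ≥ ⌈26/8⌉ = 4, so 4 is optimal.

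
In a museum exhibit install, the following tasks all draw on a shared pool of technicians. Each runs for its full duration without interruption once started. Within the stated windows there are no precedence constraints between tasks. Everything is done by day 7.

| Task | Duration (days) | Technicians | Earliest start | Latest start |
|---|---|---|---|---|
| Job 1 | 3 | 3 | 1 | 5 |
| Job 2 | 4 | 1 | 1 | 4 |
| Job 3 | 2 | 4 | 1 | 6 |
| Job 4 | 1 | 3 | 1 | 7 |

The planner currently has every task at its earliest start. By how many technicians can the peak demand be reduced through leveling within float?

7

Early-start peak: d1:11  d2:8  d3:4  d4:1  d5:0  d6:0  d7:0 ⇒ 11.
Leveled (Job 1@1, Job 2@1, Job 3@5, Job 4@4): d1:4  d2:4  d3:4  d4:4  d5:4  d6:4  d7:0 ⇒ 4.
Reduction 11 − 4 = 7.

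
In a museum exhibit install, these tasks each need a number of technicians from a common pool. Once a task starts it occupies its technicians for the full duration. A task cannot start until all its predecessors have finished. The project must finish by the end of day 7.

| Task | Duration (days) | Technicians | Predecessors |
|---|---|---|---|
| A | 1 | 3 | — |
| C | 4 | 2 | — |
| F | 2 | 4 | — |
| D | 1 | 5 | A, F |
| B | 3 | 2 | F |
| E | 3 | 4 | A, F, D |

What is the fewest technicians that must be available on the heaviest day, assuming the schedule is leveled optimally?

Early-start (A@1, C@1, F@1, D@3, B@3, E@4) gives peak 9: d1:9  d2:6  d3:9  d4:8  d5:6  d6:4  d7:0.
Shift F→2, D→4, B→5, E→5.
Schedule A@1, C@1, F@2, D@4, B@5, E@5: d1:5  d2:6  d3:6  d4:7  d5:6  d6:6  d7:6 — peak 7.

7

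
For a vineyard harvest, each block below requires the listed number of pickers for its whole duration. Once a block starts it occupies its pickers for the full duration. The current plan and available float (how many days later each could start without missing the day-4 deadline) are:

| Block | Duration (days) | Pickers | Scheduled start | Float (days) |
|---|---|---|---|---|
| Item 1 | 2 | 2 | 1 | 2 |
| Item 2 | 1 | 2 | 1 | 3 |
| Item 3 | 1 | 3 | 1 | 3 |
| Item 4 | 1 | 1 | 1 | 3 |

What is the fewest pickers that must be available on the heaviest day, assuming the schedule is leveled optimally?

Early-start (Item 1@1, Item 2@1, Item 3@1, Item 4@1) gives peak 8: d1:8  d2:2  d3:0  d4:0.
Shift Item 2→3, Item 3→4.
Schedule Item 1@1, Item 2@3, Item 3@4, Item 4@1: d1:3  d2:2  d3:2  d4:3 — peak 3.
Total picker-days = 10 over 4 days ⇒ peak ≥ ⌈10/4⌉ = 3, so 3 is optimal.

3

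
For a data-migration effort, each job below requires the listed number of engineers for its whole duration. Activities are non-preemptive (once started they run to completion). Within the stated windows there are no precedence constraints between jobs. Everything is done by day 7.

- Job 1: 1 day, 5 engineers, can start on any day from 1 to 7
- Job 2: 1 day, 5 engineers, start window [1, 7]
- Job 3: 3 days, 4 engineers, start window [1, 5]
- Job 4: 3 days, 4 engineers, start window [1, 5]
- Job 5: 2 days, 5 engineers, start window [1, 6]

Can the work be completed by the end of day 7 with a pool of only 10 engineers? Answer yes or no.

Schedule Job 1@1, Job 2@2, Job 3@3, Job 4@3, Job 5@6: d1:5  d2:5  d3:8  d4:8  d5:8  d6:5  d7:5 — peak 8 ≤ 10.

yes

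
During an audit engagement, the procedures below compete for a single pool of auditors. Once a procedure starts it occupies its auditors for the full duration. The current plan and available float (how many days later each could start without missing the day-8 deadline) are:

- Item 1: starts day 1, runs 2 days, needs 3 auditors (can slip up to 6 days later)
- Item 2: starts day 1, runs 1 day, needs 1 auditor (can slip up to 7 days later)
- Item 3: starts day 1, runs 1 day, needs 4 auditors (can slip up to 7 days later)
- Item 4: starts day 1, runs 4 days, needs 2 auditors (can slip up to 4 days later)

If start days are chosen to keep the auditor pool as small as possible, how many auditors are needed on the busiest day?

Early-start (Item 1@1, Item 2@1, Item 3@1, Item 4@1) gives peak 10: d1:10  d2:5  d3:2  d4:2  d5:0  d6:0  d7:0  d8:0.
Shift Item 3→3, Item 4→4.
Schedule Item 1@1, Item 2@1, Item 3@3, Item 4@4: d1:4  d2:3  d3:4  d4:2  d5:2  d6:2  d7:2  d8:0 — peak 4.

4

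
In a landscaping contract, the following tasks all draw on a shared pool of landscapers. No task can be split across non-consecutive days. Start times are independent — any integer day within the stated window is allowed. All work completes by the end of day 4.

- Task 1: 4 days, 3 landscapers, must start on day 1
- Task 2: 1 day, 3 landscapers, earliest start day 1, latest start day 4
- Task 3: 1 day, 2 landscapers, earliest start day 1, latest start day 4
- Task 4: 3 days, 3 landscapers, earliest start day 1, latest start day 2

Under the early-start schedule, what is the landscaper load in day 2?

6

At early start, day 2 has: Task 1, Task 4.
Demand: 3 + 3 = 6.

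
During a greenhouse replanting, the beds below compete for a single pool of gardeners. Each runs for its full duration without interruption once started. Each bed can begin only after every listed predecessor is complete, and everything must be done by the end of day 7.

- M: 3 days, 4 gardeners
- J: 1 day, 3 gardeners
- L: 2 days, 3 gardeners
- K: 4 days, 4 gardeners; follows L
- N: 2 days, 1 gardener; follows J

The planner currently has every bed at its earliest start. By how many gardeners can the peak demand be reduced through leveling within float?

3

Early-start peak: d1:10  d2:8  d3:9  d4:4  d5:4  d6:4  d7:0 ⇒ 10.
Leveled (M@1, J@1, L@2, K@4, N@4): d1:7  d2:7  d3:7  d4:5  d5:5  d6:4  d7:4 ⇒ 7.
Reduction 10 − 7 = 3.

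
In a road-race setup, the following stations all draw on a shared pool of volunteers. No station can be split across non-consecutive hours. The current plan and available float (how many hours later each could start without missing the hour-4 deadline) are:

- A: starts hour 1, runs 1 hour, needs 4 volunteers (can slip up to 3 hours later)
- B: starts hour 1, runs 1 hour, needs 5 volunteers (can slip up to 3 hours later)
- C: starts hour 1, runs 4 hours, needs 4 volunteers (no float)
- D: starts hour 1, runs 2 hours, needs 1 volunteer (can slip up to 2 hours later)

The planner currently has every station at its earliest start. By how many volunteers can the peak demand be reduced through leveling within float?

5

Early-start peak: h1:14  h2:5  h3:4  h4:4 ⇒ 14.
Leveled (A@1, B@2, C@1, D@3): h1:8  h2:9  h3:5  h4:5 ⇒ 9.
Reduction 14 − 9 = 5.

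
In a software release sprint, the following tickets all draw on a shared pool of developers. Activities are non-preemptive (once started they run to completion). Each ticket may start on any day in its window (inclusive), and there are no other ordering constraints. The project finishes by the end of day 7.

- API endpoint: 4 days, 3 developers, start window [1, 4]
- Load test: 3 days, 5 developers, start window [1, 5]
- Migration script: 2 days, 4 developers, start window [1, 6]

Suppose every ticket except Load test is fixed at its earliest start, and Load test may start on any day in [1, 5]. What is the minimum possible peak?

7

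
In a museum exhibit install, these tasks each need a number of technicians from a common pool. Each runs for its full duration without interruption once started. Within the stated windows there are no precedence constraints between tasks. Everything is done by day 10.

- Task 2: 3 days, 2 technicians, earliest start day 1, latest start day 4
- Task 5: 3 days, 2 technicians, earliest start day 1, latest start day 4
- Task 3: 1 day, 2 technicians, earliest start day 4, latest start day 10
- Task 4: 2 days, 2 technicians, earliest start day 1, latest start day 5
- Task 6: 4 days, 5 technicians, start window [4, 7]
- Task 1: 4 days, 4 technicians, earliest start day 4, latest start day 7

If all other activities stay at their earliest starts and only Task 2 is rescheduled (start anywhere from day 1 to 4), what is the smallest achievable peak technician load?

11

Task 2@1: d1:6  d2:6  d3:4  d4:11  d5:9  d6:9  d7:9  d8:0  d9:0  d10:0 → peak 11
Task 2@2: d1:4  d2:6  d3:4  d4:13  d5:9  d6:9  d7:9  d8:0  d9:0  d10:0 → peak 13
Task 2@3: d1:4  d2:4  d3:4  d4:13  d5:11  d6:9  d7:9  d8:0  d9:0  d10:0 → peak 13
Task 2@4: d1:4  d2:4  d3:2  d4:13  d5:11  d6:11  d7:9  d8:0  d9:0  d10:0 → peak 13
Best is Task 2@1, peak 11.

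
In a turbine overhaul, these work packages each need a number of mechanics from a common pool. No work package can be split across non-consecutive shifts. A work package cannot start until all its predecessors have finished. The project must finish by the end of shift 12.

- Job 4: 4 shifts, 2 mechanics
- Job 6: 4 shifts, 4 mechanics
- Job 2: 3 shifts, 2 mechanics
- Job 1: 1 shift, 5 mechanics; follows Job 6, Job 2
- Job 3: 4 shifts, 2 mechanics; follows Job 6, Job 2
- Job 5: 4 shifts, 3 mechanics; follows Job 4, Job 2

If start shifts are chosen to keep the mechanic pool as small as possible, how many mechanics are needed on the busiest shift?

6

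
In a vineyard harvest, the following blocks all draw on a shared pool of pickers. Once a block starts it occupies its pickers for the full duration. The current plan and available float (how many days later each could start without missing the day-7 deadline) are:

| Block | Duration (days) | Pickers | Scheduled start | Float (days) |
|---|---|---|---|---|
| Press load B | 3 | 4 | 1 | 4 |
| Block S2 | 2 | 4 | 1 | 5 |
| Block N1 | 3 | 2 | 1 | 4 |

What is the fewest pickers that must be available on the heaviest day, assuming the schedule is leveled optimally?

Early-start (Press load B@1, Block S2@1, Block N1@1) gives peak 10: d1:10  d2:10  d3:6  d4:0  d5:0  d6:0  d7:0.
Shift Block S2→4.
Schedule Press load B@1, Block S2@4, Block N1@1: d1:6  d2:6  d3:6  d4:4  d5:4  d6:0  d7:0 — peak 6.

6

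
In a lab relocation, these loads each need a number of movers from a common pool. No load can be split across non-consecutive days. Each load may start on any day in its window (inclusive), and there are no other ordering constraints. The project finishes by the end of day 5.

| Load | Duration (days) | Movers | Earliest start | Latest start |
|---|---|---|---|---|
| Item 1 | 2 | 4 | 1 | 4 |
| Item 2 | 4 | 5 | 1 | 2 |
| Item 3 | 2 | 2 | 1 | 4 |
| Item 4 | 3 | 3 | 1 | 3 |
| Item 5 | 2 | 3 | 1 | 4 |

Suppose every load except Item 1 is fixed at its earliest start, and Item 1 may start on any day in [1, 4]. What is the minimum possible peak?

13

Item 1@1: d1:17  d2:17  d3:8  d4:5  d5:0 → peak 17
Item 1@2: d1:13  d2:17  d3:12  d4:5  d5:0 → peak 17
Item 1@3: d1:13  d2:13  d3:12  d4:9  d5:0 → peak 13
Item 1@4: d1:13  d2:13  d3:8  d4:9  d5:4 → peak 13
Best is Item 1@3, peak 13.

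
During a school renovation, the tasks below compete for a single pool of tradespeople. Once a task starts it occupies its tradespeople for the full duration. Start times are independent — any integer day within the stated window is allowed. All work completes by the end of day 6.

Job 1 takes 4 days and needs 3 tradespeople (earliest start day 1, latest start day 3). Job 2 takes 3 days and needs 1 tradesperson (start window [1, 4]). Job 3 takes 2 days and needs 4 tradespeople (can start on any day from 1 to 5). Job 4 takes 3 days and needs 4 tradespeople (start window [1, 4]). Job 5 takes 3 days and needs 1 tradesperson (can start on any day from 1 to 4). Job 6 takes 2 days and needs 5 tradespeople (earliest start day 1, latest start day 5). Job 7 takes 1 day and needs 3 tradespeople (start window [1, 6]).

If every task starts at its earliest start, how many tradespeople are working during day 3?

9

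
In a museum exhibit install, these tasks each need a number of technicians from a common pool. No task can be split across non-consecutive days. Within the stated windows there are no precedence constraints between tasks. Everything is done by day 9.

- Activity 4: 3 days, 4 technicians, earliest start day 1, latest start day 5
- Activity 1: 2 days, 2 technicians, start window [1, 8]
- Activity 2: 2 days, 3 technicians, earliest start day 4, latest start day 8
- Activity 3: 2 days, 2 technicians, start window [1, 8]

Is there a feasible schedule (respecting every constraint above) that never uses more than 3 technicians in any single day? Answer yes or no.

The minimum achievable peak is 4; 3 < 4, so no feasible schedule stays within the cap.

no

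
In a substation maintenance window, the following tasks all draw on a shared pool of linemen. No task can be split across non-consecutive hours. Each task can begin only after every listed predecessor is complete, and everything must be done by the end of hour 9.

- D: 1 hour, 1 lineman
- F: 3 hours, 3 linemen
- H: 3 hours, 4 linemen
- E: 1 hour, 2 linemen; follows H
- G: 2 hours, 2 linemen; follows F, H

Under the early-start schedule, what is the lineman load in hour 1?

At early start, hour 1 has: D, F, H.
Demand: 1 + 3 + 4 = 8.

8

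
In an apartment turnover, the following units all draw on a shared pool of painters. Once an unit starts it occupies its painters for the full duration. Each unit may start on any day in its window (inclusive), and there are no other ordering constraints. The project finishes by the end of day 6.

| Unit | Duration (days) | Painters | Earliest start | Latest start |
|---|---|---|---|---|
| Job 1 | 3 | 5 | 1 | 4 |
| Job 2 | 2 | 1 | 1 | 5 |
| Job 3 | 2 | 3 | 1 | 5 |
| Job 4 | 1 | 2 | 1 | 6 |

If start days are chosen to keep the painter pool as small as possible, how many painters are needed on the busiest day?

Early-start (Job 1@1, Job 2@1, Job 3@1, Job 4@1) gives peak 11: d1:11  d2:9  d3:5  d4:0  d5:0  d6:0.
Shift Job 2→4, Job 3→4, Job 4→6.
Schedule Job 1@1, Job 2@4, Job 3@4, Job 4@6: d1:5  d2:5  d3:5  d4:4  d5:4  d6:2 — peak 5.
Total painter-days = 25 over 6 days ⇒ peak ≥ ⌈25/6⌉ = 5, so 5 is optimal.

5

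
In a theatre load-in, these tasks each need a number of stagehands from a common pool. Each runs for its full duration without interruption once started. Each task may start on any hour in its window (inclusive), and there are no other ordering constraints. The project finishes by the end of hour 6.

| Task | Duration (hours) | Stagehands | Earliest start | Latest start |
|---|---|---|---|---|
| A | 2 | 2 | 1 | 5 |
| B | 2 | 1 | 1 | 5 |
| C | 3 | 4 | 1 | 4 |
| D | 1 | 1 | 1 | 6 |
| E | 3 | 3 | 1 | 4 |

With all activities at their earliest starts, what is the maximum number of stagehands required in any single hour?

Early-start schedule: A@1, B@1, C@1, D@1, E@1.
Load per hour: hour 1: 11, hour 2: 10, hour 3: 7, hour 4: 0, hour 5: 0, hour 6: 0.
Peak is 11.

11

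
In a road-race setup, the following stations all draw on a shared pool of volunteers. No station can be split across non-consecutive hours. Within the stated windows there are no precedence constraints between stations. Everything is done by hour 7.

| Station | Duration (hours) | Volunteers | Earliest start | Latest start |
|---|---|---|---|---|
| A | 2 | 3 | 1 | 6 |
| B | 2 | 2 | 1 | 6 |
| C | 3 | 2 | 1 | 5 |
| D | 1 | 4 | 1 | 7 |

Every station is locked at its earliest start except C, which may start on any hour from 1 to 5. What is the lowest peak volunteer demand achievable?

C@1: h1:11  h2:7  h3:2  h4:0  h5:0  h6:0  h7:0 → peak 11
C@2: h1:9  h2:7  h3:2  h4:2  h5:0  h6:0  h7:0 → peak 9
C@3: h1:9  h2:5  h3:2  h4:2  h5:2  h6:0  h7:0 → peak 9
C@4: h1:9  h2:5  h3:0  h4:2  h5:2  h6:2  h7:0 → peak 9
C@5: h1:9  h2:5  h3:0  h4:0  h5:2  h6:2  h7:2 → peak 9
Best is C@2, peak 9.

9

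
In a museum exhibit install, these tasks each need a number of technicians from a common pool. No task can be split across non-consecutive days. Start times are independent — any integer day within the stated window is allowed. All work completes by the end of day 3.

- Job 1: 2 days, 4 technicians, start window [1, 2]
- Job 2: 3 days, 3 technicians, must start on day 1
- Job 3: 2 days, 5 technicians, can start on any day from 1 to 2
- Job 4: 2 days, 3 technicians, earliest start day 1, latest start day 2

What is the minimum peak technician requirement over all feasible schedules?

Schedule Job 1@1, Job 2@1, Job 3@1, Job 4@1: d1:15  d2:15  d3:3 — peak 15.
No arrangement of the 8 feasible schedules does better.

15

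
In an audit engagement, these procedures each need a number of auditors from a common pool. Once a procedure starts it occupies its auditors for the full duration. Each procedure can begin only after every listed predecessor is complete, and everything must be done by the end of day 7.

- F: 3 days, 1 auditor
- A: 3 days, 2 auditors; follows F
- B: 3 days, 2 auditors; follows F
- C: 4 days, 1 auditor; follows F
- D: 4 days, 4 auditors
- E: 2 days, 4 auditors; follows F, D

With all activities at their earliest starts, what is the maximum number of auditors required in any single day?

9

Early-start schedule: F@1, A@4, B@4, C@4, D@1, E@5.
Load per day: day 1: 5, day 2: 5, day 3: 5, day 4: 9, day 5: 9, day 6: 9, day 7: 1.
Peak is 9.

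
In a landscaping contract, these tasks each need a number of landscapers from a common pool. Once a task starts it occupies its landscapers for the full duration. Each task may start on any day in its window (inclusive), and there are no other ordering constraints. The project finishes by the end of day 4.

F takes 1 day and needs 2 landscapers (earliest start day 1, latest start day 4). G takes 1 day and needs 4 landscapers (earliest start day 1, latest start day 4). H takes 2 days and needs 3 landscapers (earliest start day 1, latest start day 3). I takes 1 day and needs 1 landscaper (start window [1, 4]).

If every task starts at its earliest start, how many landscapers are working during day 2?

At early start, day 2 has: H.
Demand: 3 = 3.

3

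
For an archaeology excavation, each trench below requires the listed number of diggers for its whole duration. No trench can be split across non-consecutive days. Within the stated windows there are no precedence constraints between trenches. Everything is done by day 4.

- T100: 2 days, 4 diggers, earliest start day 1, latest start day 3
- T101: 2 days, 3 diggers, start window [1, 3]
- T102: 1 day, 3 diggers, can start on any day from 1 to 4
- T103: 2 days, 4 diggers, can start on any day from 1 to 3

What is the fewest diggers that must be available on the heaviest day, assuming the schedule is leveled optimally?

7

Early-start (T100@1, T101@1, T102@1, T103@1) gives peak 14: d1:14  d2:11  d3:0  d4:0.
Shift T102→3, T103→3.
Schedule T100@1, T101@1, T102@3, T103@3: d1:7  d2:7  d3:7  d4:4 — peak 7.
Total digger-days = 25 over 4 days ⇒ peak ≥ ⌈25/4⌉ = 7, so 7 is optimal.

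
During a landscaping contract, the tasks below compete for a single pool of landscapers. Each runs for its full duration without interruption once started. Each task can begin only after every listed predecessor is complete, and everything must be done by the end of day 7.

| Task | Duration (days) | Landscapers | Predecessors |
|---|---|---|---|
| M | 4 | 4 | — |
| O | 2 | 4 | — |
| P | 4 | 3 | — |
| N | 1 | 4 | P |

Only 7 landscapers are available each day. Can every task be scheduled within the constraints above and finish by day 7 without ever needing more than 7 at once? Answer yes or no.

yes

Schedule M@1, O@5, P@1, N@7: d1:7  d2:7  d3:7  d4:7  d5:4  d6:4  d7:4 — peak 7 ≤ 7.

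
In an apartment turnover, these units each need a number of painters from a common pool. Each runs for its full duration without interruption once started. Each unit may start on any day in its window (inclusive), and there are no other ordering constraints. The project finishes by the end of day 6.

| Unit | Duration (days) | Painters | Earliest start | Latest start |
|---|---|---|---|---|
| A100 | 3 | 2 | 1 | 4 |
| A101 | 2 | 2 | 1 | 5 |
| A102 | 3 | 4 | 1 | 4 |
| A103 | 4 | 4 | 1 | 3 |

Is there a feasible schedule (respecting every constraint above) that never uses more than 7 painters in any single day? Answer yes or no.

The minimum achievable peak is 8; 7 < 8, so no feasible schedule stays within the cap.

no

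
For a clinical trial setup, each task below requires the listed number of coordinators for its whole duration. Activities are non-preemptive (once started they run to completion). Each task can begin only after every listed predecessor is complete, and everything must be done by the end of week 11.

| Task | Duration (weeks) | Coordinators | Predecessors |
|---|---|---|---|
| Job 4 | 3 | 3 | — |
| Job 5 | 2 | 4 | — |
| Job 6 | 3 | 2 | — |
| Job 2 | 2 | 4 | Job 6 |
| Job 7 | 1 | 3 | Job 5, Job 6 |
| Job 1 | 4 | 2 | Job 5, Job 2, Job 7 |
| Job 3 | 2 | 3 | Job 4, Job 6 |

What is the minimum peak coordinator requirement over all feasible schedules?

6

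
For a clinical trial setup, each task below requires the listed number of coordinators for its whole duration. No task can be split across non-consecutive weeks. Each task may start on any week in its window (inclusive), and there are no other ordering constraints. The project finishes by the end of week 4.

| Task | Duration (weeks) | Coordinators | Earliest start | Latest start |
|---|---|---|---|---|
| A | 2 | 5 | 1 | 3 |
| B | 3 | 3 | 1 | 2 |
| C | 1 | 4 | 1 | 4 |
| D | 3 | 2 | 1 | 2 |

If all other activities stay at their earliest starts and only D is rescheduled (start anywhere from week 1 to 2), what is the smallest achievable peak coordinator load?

12

D@1: w1:14  w2:10  w3:5  w4:0 → peak 14
D@2: w1:12  w2:10  w3:5  w4:2 → peak 12
Best is D@2, peak 12.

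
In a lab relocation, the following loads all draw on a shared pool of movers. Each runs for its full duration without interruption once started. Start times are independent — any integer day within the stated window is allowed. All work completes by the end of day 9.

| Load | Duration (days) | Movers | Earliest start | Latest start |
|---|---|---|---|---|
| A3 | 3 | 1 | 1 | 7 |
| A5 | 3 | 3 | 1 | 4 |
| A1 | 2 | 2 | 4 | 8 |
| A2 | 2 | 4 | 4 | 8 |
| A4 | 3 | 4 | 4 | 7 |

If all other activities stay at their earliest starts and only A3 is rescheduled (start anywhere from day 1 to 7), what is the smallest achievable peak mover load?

A3@1: d1:4  d2:4  d3:4  d4:10  d5:10  d6:4  d7:0  d8:0  d9:0 → peak 10
A3@2: d1:3  d2:4  d3:4  d4:11  d5:10  d6:4  d7:0  d8:0  d9:0 → peak 11
A3@3: d1:3  d2:3  d3:4  d4:11  d5:11  d6:4  d7:0  d8:0  d9:0 → peak 11
A3@4: d1:3  d2:3  d3:3  d4:11  d5:11  d6:5  d7:0  d8:0  d9:0 → peak 11
A3@5: d1:3  d2:3  d3:3  d4:10  d5:11  d6:5  d7:1  d8:0  d9:0 → peak 11
A3@6: d1:3  d2:3  d3:3  d4:10  d5:10  d6:5  d7:1  d8:1  d9:0 → peak 10
A3@7: d1:3  d2:3  d3:3  d4:10  d5:10  d6:4  d7:1  d8:1  d9:1 → peak 10
Best is A3@1, peak 10.

10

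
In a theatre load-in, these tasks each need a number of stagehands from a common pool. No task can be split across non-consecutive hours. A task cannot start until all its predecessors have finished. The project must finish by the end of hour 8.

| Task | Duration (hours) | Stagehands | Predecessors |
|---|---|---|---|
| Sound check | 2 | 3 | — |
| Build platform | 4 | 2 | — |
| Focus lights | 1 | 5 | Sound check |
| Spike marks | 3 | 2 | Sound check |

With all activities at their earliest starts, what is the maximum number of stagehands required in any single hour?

Early-start schedule: Sound check@1, Build platform@1, Focus lights@3, Spike marks@3.
Load per hour: hour 1: 5, hour 2: 5, hour 3: 9, hour 4: 4, hour 5: 2, hour 6: 0, hour 7: 0, hour 8: 0.
Peak is 9.

9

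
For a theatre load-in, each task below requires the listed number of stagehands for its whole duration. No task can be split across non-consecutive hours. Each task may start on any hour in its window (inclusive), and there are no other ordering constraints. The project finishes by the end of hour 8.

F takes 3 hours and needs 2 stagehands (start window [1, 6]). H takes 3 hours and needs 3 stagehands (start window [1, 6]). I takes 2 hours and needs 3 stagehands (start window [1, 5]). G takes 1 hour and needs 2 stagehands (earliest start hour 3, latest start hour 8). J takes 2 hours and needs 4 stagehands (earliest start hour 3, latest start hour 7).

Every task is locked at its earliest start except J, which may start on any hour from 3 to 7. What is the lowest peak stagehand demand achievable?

8

J@3: h1:8  h2:8  h3:11  h4:4  h5:0  h6:0  h7:0  h8:0 → peak 11
J@4: h1:8  h2:8  h3:7  h4:4  h5:4  h6:0  h7:0  h8:0 → peak 8
J@5: h1:8  h2:8  h3:7  h4:0  h5:4  h6:4  h7:0  h8:0 → peak 8
J@6: h1:8  h2:8  h3:7  h4:0  h5:0  h6:4  h7:4  h8:0 → peak 8
J@7: h1:8  h2:8  h3:7  h4:0  h5:0  h6:0  h7:4  h8:4 → peak 8
Best is J@4, peak 8.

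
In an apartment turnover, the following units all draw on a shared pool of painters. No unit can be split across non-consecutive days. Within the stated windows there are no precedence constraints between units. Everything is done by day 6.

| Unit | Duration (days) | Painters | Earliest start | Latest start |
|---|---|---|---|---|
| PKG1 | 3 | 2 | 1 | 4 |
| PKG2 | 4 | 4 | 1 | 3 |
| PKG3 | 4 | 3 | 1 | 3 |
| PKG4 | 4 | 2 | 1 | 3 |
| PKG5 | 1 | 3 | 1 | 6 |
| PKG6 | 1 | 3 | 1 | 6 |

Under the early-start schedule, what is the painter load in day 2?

At early start, day 2 has: PKG1, PKG2, PKG3, PKG4.
Demand: 2 + 4 + 3 + 2 = 11.

11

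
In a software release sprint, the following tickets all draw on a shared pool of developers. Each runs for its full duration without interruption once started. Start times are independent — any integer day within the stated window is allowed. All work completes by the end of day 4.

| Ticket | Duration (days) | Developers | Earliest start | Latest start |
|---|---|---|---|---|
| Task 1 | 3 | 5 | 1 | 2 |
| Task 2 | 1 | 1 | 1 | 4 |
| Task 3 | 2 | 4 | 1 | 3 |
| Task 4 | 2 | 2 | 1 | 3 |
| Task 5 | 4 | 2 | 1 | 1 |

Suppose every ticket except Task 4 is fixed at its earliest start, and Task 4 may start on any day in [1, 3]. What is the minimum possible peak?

Task 4@1: d1:14  d2:13  d3:7  d4:2 → peak 14
Task 4@2: d1:12  d2:13  d3:9  d4:2 → peak 13
Task 4@3: d1:12  d2:11  d3:9  d4:4 → peak 12
Best is Task 4@3, peak 12.

12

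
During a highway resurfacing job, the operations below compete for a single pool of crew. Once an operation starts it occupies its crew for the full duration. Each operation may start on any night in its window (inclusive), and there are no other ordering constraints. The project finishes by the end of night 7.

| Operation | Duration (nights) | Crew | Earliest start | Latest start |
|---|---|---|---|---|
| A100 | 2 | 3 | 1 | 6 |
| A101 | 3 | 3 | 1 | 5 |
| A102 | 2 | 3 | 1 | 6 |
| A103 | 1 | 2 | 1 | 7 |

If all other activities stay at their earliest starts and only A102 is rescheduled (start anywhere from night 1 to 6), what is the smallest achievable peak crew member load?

8

A102@1: n1:11  n2:9  n3:3  n4:0  n5:0  n6:0  n7:0 → peak 11
A102@2: n1:8  n2:9  n3:6  n4:0  n5:0  n6:0  n7:0 → peak 9
A102@3: n1:8  n2:6  n3:6  n4:3  n5:0  n6:0  n7:0 → peak 8
A102@4: n1:8  n2:6  n3:3  n4:3  n5:3  n6:0  n7:0 → peak 8
A102@5: n1:8  n2:6  n3:3  n4:0  n5:3  n6:3  n7:0 → peak 8
A102@6: n1:8  n2:6  n3:3  n4:0  n5:0  n6:3  n7:3 → peak 8
Best is A102@3, peak 8.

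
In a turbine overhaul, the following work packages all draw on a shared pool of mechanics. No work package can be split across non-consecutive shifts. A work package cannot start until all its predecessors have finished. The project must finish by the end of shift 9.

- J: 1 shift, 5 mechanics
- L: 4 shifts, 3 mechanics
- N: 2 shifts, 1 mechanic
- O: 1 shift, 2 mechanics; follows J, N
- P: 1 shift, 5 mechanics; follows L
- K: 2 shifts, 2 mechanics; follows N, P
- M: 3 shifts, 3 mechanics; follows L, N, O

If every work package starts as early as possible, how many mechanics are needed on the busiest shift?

Early-start schedule: J@1, L@1, N@1, O@3, P@5, K@6, M@5.
Load per shift: shift 1: 9, shift 2: 4, shift 3: 5, shift 4: 3, shift 5: 8, shift 6: 5, shift 7: 5, shift 8: 0, shift 9: 0.
Peak is 9.

9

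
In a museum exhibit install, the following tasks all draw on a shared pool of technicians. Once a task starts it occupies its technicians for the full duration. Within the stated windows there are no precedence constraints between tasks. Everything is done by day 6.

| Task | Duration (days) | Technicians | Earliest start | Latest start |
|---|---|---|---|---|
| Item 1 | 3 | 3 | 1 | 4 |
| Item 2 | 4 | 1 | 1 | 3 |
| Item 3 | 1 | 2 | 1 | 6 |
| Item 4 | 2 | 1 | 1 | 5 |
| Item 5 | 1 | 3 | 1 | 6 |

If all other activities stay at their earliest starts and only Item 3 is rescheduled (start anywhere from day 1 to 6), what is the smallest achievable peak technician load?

8

Item 3@1: d1:10  d2:5  d3:4  d4:1  d5:0  d6:0 → peak 10
Item 3@2: d1:8  d2:7  d3:4  d4:1  d5:0  d6:0 → peak 8
Item 3@3: d1:8  d2:5  d3:6  d4:1  d5:0  d6:0 → peak 8
Item 3@4: d1:8  d2:5  d3:4  d4:3  d5:0  d6:0 → peak 8
Item 3@5: d1:8  d2:5  d3:4  d4:1  d5:2  d6:0 → peak 8
Item 3@6: d1:8  d2:5  d3:4  d4:1  d5:0  d6:2 → peak 8
Best is Item 3@2, peak 8.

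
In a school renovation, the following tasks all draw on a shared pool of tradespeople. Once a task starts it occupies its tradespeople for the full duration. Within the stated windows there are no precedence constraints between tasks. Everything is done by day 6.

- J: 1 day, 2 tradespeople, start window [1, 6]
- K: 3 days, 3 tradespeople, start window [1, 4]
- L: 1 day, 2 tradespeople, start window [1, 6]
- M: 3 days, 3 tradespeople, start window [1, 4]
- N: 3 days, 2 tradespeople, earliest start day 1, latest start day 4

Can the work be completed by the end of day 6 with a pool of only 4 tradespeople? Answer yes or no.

Total tradesperson-days = 28; over 6 days the average is 28/6 > 4, so some day must exceed 4.

no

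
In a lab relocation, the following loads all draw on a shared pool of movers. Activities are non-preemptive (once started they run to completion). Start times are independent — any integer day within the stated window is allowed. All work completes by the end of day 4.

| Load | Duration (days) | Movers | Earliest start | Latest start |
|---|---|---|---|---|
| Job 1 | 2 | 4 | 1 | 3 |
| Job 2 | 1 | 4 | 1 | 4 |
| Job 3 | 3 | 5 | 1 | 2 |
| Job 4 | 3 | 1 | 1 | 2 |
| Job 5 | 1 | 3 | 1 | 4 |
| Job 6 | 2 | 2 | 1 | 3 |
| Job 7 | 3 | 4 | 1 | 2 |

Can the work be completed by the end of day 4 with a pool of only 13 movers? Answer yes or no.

no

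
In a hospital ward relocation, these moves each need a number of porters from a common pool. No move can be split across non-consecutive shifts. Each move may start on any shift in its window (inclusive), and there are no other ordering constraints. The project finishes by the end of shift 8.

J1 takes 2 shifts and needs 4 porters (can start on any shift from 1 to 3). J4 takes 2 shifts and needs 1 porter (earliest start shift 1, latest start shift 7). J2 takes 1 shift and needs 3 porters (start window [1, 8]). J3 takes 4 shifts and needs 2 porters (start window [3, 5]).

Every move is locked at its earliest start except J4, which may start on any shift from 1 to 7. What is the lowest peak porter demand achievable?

J4@1: s1:8  s2:5  s3:2  s4:2  s5:2  s6:2  s7:0  s8:0 → peak 8
J4@2: s1:7  s2:5  s3:3  s4:2  s5:2  s6:2  s7:0  s8:0 → peak 7
J4@3: s1:7  s2:4  s3:3  s4:3  s5:2  s6:2  s7:0  s8:0 → peak 7
J4@4: s1:7  s2:4  s3:2  s4:3  s5:3  s6:2  s7:0  s8:0 → peak 7
J4@5: s1:7  s2:4  s3:2  s4:2  s5:3  s6:3  s7:0  s8:0 → peak 7
J4@6: s1:7  s2:4  s3:2  s4:2  s5:2  s6:3  s7:1  s8:0 → peak 7
J4@7: s1:7  s2:4  s3:2  s4:2  s5:2  s6:2  s7:1  s8:1 → peak 7
Best is J4@2, peak 7.

7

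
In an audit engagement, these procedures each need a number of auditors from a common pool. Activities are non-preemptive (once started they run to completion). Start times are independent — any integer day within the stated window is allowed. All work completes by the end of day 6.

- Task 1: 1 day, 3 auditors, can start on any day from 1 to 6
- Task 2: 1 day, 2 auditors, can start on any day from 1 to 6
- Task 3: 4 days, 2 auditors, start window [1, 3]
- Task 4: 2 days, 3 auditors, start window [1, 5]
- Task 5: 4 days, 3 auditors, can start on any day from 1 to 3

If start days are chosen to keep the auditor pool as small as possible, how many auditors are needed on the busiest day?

6

Early-start (Task 1@1, Task 2@1, Task 3@1, Task 4@1, Task 5@1) gives peak 13: d1:13  d2:8  d3:5  d4:5  d5:0  d6:0.
Shift Task 2→2, Task 4→5, Task 5→3.
Schedule Task 1@1, Task 2@2, Task 3@1, Task 4@5, Task 5@3: d1:5  d2:4  d3:5  d4:5  d5:6  d6:6 — peak 6.
Total auditor-days = 31 over 6 days ⇒ peak ≥ ⌈31/6⌉ = 6, so 6 is optimal.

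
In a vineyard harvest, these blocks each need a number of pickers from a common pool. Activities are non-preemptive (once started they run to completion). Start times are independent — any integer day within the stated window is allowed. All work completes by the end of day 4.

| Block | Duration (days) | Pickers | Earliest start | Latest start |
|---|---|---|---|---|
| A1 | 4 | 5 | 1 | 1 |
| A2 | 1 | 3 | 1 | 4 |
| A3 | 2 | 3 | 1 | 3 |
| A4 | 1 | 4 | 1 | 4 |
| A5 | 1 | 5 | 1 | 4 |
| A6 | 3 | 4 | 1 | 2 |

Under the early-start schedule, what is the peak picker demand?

Early-start schedule: A1@1, A2@1, A3@1, A4@1, A5@1, A6@1.
Load per day: day 1: 24, day 2: 12, day 3: 9, day 4: 5.
Peak is 24.

24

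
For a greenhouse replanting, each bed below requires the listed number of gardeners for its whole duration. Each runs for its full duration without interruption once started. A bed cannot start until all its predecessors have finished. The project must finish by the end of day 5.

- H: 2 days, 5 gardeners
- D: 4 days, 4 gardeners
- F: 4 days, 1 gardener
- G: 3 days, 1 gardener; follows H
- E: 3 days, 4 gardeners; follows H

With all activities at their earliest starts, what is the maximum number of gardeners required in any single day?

10

Early-start schedule: H@1, D@1, F@1, G@3, E@3.
Load per day: day 1: 10, day 2: 10, day 3: 10, day 4: 10, day 5: 5.
Peak is 10.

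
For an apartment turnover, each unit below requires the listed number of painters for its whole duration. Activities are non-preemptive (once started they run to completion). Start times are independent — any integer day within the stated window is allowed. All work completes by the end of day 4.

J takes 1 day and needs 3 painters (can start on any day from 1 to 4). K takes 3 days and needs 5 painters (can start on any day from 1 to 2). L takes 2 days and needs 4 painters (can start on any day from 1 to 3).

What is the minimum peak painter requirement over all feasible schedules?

Early-start (J@1, K@1, L@1) gives peak 12: d1:12  d2:9  d3:5  d4:0.
Shift L→2.
Schedule J@1, K@1, L@2: d1:8  d2:9  d3:9  d4:0 — peak 9.
No arrangement of the 24 feasible schedules does better.

9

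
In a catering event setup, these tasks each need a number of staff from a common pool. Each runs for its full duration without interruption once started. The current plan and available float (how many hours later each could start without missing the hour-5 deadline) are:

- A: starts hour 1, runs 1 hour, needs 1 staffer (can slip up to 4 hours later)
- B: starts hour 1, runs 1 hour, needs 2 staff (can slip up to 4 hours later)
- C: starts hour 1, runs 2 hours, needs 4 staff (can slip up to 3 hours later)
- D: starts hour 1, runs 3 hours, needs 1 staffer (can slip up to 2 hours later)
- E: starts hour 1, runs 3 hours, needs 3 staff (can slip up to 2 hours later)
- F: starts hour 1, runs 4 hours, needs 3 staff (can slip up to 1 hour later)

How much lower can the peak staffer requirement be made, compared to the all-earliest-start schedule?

Early-start peak: h1:14  h2:11  h3:7  h4:3  h5:0 ⇒ 14.
Leveled (A@1, B@1, C@1, D@3, E@3, F@2): h1:7  h2:7  h3:7  h4:7  h5:7 ⇒ 7.
Reduction 14 − 7 = 7.

7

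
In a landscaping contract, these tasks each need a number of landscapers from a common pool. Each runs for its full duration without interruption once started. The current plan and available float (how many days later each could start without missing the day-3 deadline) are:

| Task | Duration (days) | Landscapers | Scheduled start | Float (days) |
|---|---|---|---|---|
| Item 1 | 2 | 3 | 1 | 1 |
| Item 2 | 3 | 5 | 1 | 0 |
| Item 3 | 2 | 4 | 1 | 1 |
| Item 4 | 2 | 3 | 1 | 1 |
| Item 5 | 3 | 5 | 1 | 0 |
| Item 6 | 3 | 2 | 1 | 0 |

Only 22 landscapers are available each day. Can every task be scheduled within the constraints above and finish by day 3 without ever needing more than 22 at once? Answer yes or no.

Schedule Item 1@1, Item 2@1, Item 3@1, Item 4@1, Item 5@1, Item 6@1: d1:22  d2:22  d3:12 — peak 22 ≤ 22.

yes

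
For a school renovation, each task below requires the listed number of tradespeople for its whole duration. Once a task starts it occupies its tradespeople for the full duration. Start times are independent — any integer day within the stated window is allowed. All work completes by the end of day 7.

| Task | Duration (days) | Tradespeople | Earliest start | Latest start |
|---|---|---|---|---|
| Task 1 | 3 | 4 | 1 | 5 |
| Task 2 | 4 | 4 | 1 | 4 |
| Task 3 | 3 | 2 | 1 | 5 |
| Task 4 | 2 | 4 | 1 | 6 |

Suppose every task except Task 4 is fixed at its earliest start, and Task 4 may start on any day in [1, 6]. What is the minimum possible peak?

Task 4@1: d1:14  d2:14  d3:10  d4:4  d5:0  d6:0  d7:0 → peak 14
Task 4@2: d1:10  d2:14  d3:14  d4:4  d5:0  d6:0  d7:0 → peak 14
Task 4@3: d1:10  d2:10  d3:14  d4:8  d5:0  d6:0  d7:0 → peak 14
Task 4@4: d1:10  d2:10  d3:10  d4:8  d5:4  d6:0  d7:0 → peak 10
Task 4@5: d1:10  d2:10  d3:10  d4:4  d5:4  d6:4  d7:0 → peak 10
Task 4@6: d1:10  d2:10  d3:10  d4:4  d5:0  d6:4  d7:4 → peak 10
Best is Task 4@4, peak 10.

10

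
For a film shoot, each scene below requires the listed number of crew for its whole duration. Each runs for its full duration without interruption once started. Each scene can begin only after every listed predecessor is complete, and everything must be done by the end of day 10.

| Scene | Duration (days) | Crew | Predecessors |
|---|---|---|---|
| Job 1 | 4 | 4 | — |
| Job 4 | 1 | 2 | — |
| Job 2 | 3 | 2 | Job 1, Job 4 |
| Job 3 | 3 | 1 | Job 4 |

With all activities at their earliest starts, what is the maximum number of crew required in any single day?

6

Early-start schedule: Job 1@1, Job 4@1, Job 2@5, Job 3@2.
Load per day: day 1: 6, day 2: 5, day 3: 5, day 4: 5, day 5: 2, day 6: 2, day 7: 2, day 8: 0, day 9: 0, day 10: 0.
Peak is 6.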